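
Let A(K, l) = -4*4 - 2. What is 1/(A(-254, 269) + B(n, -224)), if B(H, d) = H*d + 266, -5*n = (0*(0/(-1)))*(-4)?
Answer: 1/248 ≈ 0.0040323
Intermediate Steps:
A(K, l) = -18 (A(K, l) = -16 - 2 = -18)
n = 0 (n = -0*(0/(-1))*(-4)/5 = -0*(0*(-1))*(-4)/5 = -0*0*(-4)/5 = -0*(-4) = -⅕*0 = 0)
B(H, d) = 266 + H*d
1/(A(-254, 269) + B(n, -224)) = 1/(-18 + (266 + 0*(-224))) = 1/(-18 + (266 + 0)) = 1/(-18 + 266) = 1/248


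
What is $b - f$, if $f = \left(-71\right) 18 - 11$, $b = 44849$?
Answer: $46138$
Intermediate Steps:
$f = -1289$ ($f = -1278 - 11 = -1289$)
$b - f = 44849 - -1289 = 44849 + 1289 = 46138$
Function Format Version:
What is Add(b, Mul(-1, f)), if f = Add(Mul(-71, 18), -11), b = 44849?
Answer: 46138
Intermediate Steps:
f = -1289 (f = Add(-1278, -11) = -1289)
Add(b, Mul(-1, f)) = Add(44849, Mul(-1, -1289)) = Add(44849, 1289) = 46138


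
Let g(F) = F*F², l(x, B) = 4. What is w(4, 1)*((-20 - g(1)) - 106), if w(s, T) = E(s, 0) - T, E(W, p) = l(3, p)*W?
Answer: -1905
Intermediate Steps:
E(W, p) = 4*W
w(s, T) = -T + 4*s (w(s, T) = 4*s - T = -T + 4*s)
g(F) = F³
w(4, 1)*((-20 - g(1)) - 106) = (-1*1 + 4*4)*((-20 - 1*1³) - 106) = (-1 + 16)*((-20 - 1*1) - 106) = 15*((-20 - 1) - 106) = 15*(-21 - 106) = 15*(-127) = -1905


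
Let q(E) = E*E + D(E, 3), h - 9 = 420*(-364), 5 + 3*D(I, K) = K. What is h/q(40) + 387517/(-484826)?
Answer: -56051703226/581548787 ≈ -96.384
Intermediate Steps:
D(I, K) = -5/3 + K/3
h = -152871 (h = 9 + 420*(-364) = 9 - 152880 = -152871)
q(E) = -2/3 + E**2 (q(E) = E*E + (-5/3 + (1/3)*3) = E**2 + (-5/3 + 1) = E**2 - 2/3 = -2/3 + E**2)
h/q(40) + 387517/(-484826) = -152871/(-2/3 + 40**2) + 387517/(-484826) = -152871/(-2/3 + 1600) + 387517*(-1/484826) = -152871/4798/3 - 387517/484826 = -152871*3/4798 - 387517/484826 = -458613/4798 - 387517/484826 = -56051703226/581548787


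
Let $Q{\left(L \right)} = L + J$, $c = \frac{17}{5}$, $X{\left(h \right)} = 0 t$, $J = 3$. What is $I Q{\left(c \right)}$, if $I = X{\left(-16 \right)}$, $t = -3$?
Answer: $0$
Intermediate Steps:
$X{\left(h \right)} = 0$ ($X{\left(h \right)} = 0 \left(-3\right) = 0$)
$I = 0$
$c = \frac{17}{5}$ ($c = 17 \cdot \frac{1}{5} = \frac{17}{5} \approx 3.4$)
$Q{\left(L \right)} = 3 + L$ ($Q{\left(L \right)} = L + 3 = 3 + L$)
$I Q{\left(c \right)} = 0 \left(3 + \frac{17}{5}\right) = 0 \cdot \frac{32}{5} = 0$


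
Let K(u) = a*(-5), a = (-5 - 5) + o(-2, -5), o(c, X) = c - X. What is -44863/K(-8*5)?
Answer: -6409/5 ≈ -1281.8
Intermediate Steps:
a = -7 (a = (-5 - 5) + (-2 - 1*(-5)) = -10 + (-2 + 5) = -10 + 3 = -7)
K(u) = 35 (K(u) = -7*(-5) = 35)
-44863/K(-8*5) = -44863/35 = -44863*1/35 = -6409/5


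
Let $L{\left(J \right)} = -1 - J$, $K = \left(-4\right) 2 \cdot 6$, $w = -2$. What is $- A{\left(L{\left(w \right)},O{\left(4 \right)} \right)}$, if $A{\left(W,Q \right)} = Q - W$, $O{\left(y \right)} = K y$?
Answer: $193$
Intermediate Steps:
$K = -48$ ($K = \left(-8\right) 6 = -48$)
$O{\left(y \right)} = - 48 y$
$- A{\left(L{\left(w \right)},O{\left(4 \right)} \right)} = - (\left(-48\right) 4 - \left(-1 - -2\right)) = - (-192 - \left(-1 + 2\right)) = - (-192 - 1) = \left(-1\right) \left(-193\right) = 193$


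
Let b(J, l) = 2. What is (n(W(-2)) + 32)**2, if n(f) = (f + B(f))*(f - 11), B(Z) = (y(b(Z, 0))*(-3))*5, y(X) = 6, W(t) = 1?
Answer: 850084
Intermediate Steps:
B(Z) = -90 (B(Z) = (6*(-3))*5 = -18*5 = -90)
n(f) = (-90 + f)*(-11 + f) (n(f) = (f - 90)*(f - 11) = (-90 + f)*(-11 + f))
(n(W(-2)) + 32)**2 = ((990 + 1**2 - 101*1) + 32)**2 = ((990 + 1 - 101) + 32)**2 = (890 + 32)**2 = 922**2 = 850084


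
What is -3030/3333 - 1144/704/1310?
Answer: -104943/115280 ≈ -0.91033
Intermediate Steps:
-3030/3333 - 1144/704/1310 = -3030*1/3333 - 1144*1/704*(1/1310) = -10/11 - 13/8*1/1310 = -10/11 - 13/10480 = -104943/115280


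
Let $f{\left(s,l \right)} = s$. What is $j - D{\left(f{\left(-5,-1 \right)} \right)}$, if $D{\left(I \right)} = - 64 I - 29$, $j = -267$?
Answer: $-558$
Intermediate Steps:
$D{\left(I \right)} = -29 - 64 I$
$j - D{\left(f{\left(-5,-1 \right)} \right)} = -267 - \left(-29 - -320\right) = -267 - \left(-29 + 320\right) = -267 - 291 = -558$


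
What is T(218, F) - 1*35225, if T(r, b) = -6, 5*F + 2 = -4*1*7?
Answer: -35231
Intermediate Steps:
F = -6 (F = -⅖ + (-4*1*7)/5 = -⅖ + (-4*7)/5 = -⅖ + (⅕)*(-28) = -⅖ - 28/5 = -6)
T(218, F) - 1*35225 = -6 - 1*35225 = -6 - 35225 = -35231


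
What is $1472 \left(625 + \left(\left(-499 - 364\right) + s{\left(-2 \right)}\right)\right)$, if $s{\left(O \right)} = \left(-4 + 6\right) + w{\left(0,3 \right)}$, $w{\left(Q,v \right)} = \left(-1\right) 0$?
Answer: $-347392$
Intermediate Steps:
$w{\left(Q,v \right)} = 0$
$s{\left(O \right)} = 2$ ($s{\left(O \right)} = \left(-4 + 6\right) + 0 = 2 + 0 = 2$)
$1472 \left(625 + \left(\left(-499 - 364\right) + s{\left(-2 \right)}\right)\right) = 1472 \left(625 + \left(\left(-499 - 364\right) + 2\right)\right) = 1472 \left(625 + \left(-863 + 2\right)\right) = 1472 \left(625 - 861\right) = 1472 \left(-236\right) = -347392$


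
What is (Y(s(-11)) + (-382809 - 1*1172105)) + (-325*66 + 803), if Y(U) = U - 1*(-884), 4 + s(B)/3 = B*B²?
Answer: -1578682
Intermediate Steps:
s(B) = -12 + 3*B³ (s(B) = -12 + 3*(B*B²) = -12 + 3*B³)
Y(U) = 884 + U (Y(U) = U + 884 = 884 + U)
(Y(s(-11)) + (-382809 - 1*1172105)) + (-325*66 + 803) = ((884 + (-12 + 3*(-11)³)) + (-382809 - 1*1172105)) + (-325*66 + 803) = ((884 + (-12 + 3*(-1331))) + (-382809 - 1172105)) + (-21450 + 803) = ((884 + (-12 - 3993)) - 1554914) - 20647 = ((884 - 4005) - 1554914) - 20647 = (-3121 - 1554914) - 20647 = -1558035 - 20647 = -1578682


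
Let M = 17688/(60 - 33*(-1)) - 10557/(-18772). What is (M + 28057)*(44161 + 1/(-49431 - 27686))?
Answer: 13995397101467075777/11219212511 ≈ 1.2474e+9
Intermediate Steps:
M = 111006979/581932 (M = 17688/(60 + 33) - 10557*(-1/18772) = 17688/93 + 10557/18772 = 17688*(1/93) + 10557/18772 = 5896/31 + 10557/18772 = 111006979/581932 ≈ 190.76)
(M + 28057)*(44161 + 1/(-49431 - 27686)) = (111006979/581932 + 28057)*(44161 + 1/(-49431 - 27686)) = 16438273103*(44161 + 1/(-77117))/581932 = 16438273103*(44161 - 1/77117)/581932 = (16438273103/581932)*(3405563836/77117) = 13995397101467075777/11219212511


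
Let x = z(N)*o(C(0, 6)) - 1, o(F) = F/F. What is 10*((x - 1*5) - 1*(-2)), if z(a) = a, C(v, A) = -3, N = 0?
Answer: -40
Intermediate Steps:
o(F) = 1
x = -1 (x = 0*1 - 1 = 0 - 1 = -1)
10*((x - 1*5) - 1*(-2)) = 10*((-1 - 1*5) - 1*(-2)) = 10*((-1 - 5) + 2) = 10*(-6 + 2) = 10*(-4) = -40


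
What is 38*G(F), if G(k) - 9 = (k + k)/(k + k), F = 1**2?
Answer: 380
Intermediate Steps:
F = 1
G(k) = 10 (G(k) = 9 + (k + k)/(k + k) = 9 + (2*k)/((2*k)) = 9 + (2*k)*(1/(2*k)) = 9 + 1 = 10)
38*G(F) = 38*10 = 380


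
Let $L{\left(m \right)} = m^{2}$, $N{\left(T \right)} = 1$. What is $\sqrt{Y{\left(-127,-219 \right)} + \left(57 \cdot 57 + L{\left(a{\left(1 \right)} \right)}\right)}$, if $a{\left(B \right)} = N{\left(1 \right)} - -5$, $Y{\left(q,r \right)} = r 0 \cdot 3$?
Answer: $3 \sqrt{365} \approx 57.315$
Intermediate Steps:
$Y{\left(q,r \right)} = 0$ ($Y{\left(q,r \right)} = 0 \cdot 3 = 0$)
$a{\left(B \right)} = 6$ ($a{\left(B \right)} = 1 - -5 = 1 + 5 = 6$)
$\sqrt{Y{\left(-127,-219 \right)} + \left(57 \cdot 57 + L{\left(a{\left(1 \right)} \right)}\right)} = \sqrt{0 + \left(57 \cdot 57 + 6^{2}\right)} = \sqrt{0 + \left(3249 + 36\right)} = \sqrt{0 + 3285} = \sqrt{3285} = 3 \sqrt{365}$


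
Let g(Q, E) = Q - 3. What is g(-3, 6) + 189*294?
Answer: 55560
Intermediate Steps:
g(Q, E) = -3 + Q
g(-3, 6) + 189*294 = (-3 - 3) + 189*294 = -6 + 55566 = 55560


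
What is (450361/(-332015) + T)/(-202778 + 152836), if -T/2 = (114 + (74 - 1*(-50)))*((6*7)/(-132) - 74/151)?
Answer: -211419495829/27541860088930 ≈ -0.0076763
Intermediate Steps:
T = 639030/1661 (T = -2*(114 + (74 - 1*(-50)))*((6*7)/(-132) - 74/151) = -2*(114 + (74 + 50))*(42*(-1/132) - 74*1/151) = -2*(114 + 124)*(-7/22 - 74/151) = -476*(-2685)/3322 = -2*(-319515/1661) = 639030/1661 ≈ 384.73)
(450361/(-332015) + T)/(-202778 + 152836) = (450361/(-332015) + 639030/1661)/(-202778 + 152836) = (450361*(-1/332015) + 639030/1661)/(-49942) = (-450361/332015 + 639030/1661)*(-1/49942) = (211419495829/551476915)*(-1/49942) = -211419495829/27541860088930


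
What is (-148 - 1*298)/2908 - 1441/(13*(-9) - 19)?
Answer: 1032443/98872 ≈ 10.442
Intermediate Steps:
(-148 - 1*298)/2908 - 1441/(13*(-9) - 19) = (-148 - 298)*(1/2908) - 1441/(-117 - 19) = -446*1/2908 - 1441/(-136) = -223/1454 - 1441*(-1/136) = -223/1454 + 1441/136 = 1032443/98872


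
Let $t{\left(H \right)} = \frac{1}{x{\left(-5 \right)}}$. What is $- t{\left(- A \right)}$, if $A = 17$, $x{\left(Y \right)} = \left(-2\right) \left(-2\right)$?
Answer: $- \frac{1}{4} \approx -0.25$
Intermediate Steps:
$x{\left(Y \right)} = 4$
$t{\left(H \right)} = \frac{1}{4}$
$- t{\left(- A \right)} = \left(-1\right) \frac{1}{4} = - \frac{1}{4}$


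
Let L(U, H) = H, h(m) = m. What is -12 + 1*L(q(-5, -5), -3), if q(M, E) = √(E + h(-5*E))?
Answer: -15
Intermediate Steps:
q(M, E) = 2*√(-E) (q(M, E) = √(E - 5*E) = √(-4*E) = 2*√(-E))
-12 + 1*L(q(-5, -5), -3) = -12 + 1*(-3) = -12 - 3 = -15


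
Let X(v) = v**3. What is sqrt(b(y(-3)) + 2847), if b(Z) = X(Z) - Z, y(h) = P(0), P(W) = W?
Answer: sqrt(2847) ≈ 53.357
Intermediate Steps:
y(h) = 0
b(Z) = Z**3 - Z
sqrt(b(y(-3)) + 2847) = sqrt((0**3 - 1*0) + 2847) = sqrt((0 + 0) + 2847) = sqrt(0 + 2847) = sqrt(2847)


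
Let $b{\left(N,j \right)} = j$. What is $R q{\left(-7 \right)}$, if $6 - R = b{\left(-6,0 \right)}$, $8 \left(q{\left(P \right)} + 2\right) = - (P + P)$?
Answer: $- \frac{3}{2} \approx -1.5$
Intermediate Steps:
$q{\left(P \right)} = -2 - \frac{P}{4}$ ($q{\left(P \right)} = -2 + \frac{\left(-1\right) \left(P + P\right)}{8} = -2 + \frac{\left(-1\right) 2 P}{8} = -2 + \frac{\left(-2\right) P}{8} = -2 - \frac{P}{4}$)
$R = 6$ ($R = 6 - 0 = 6 + 0 = 6$)
$R q{\left(-7 \right)} = 6 \left(-2 - - \frac{7}{4}\right) = 6 \left(-2 + \frac{7}{4}\right) = 6 \left(- \frac{1}{4}\right) = - \frac{3}{2}$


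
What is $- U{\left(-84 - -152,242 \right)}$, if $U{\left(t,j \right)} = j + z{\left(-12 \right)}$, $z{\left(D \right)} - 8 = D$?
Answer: $-238$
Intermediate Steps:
$z{\left(D \right)} = 8 + D$
$U{\left(t,j \right)} = -4 + j$ ($U{\left(t,j \right)} = j + \left(8 - 12\right) = j - 4 = -4 + j$)
$- U{\left(-84 - -152,242 \right)} = - (-4 + 242) = \left(-1\right) 238 = -238$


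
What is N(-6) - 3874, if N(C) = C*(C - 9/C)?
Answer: -3847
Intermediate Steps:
N(-6) - 3874 = (-9 + (-6)²) - 3874 = (-9 + 36) - 3874 = 27 - 3874 = -3847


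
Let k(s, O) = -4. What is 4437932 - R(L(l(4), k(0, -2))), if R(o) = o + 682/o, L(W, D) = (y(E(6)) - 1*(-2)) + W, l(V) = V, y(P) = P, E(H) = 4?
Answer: 22189269/5 ≈ 4.4379e+6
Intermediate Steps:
L(W, D) = 6 + W (L(W, D) = (4 - 1*(-2)) + W = (4 + 2) + W = 6 + W)
4437932 - R(L(l(4), k(0, -2))) = 4437932 - ((6 + 4) + 682/(6 + 4)) = 4437932 - (10 + 682/10) = 4437932 - (10 + 682*(1/10)) = 4437932 - (10 + 341/5) = 4437932 - 1*391/5 = 4437932 - 391/5 = 22189269/5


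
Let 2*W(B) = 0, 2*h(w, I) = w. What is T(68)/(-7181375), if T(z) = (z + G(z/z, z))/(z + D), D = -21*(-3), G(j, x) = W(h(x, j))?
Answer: -68/940760125 ≈ -7.2282e-8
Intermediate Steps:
h(w, I) = w/2
W(B) = 0 (W(B) = (½)*0 = 0)
G(j, x) = 0
D = 63
T(z) = z/(63 + z) (T(z) = (z + 0)/(z + 63) = z/(63 + z))
T(68)/(-7181375) = (68/(63 + 68))/(-7181375) = (68/131)*(-1/7181375) = -68/940760125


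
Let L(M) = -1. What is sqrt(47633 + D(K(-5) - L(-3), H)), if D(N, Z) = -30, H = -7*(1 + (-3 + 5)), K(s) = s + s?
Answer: sqrt(47603) ≈ 218.18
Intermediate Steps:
K(s) = 2*s
H = -21 (H = -7*(1 + 2) = -7*3 = -21)
sqrt(47633 + D(K(-5) - L(-3), H)) = sqrt(47633 - 30) = sqrt(47603)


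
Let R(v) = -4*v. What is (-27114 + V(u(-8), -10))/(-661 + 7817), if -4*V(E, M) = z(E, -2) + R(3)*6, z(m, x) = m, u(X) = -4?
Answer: -27095/7156 ≈ -3.7863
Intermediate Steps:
V(E, M) = 18 - E/4 (V(E, M) = -(E - 4*3*6)/4 = -(E - 12*6)/4 = -(E - 72)/4 = -(-72 + E)/4 = 18 - E/4)
(-27114 + V(u(-8), -10))/(-661 + 7817) = (-27114 + (18 - ¼*(-4)))/(-661 + 7817) = (-27114 + (18 + 1))/7156 = (-27114 + 19)*(1/7156) = -27095*1/7156 = -27095/7156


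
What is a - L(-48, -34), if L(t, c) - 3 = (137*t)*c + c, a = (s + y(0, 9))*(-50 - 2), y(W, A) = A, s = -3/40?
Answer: -2240171/10 ≈ -2.2402e+5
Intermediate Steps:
s = -3/40 (s = -3*1/40 = -3/40 ≈ -0.075000)
a = -4641/10 (a = (-3/40 + 9)*(-50 - 2) = (357/40)*(-52) = -4641/10 ≈ -464.10)
L(t, c) = 3 + c + 137*c*t (L(t, c) = 3 + ((137*t)*c + c) = 3 + (137*c*t + c) = 3 + (c + 137*c*t) = 3 + c + 137*c*t)
a - L(-48, -34) = -4641/10 - (3 - 34 + 137*(-34)*(-48)) = -4641/10 - (3 - 34 + 223584) = -4641/10 - 1*223553 = -4641/10 - 223553 = -2240171/10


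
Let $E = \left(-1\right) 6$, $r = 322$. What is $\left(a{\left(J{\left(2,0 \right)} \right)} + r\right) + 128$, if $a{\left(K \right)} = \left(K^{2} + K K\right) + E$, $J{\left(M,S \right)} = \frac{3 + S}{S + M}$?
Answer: $\frac{897}{2} \approx 448.5$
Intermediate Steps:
$E = -6$
$J{\left(M,S \right)} = \frac{3 + S}{M + S}$
$a{\left(K \right)} = -6 + 2 K^{2}$ ($a{\left(K \right)} = \left(K^{2} + K K\right) - 6 = \left(K^{2} + K^{2}\right) - 6 = 2 K^{2} - 6 = -6 + 2 K^{2}$)
$\left(a{\left(J{\left(2,0 \right)} \right)} + r\right) + 128 = \left(\left(-6 + 2 \left(\frac{3 + 0}{2 + 0}\right)^{2}\right) + 322\right) + 128 = \left(\left(-6 + 2 \left(\frac{1}{2} \cdot 3\right)^{2}\right) + 322\right) + 128 = \left(\left(-6 + 2 \left(\frac{3}{2}\right)^{2}\right) + 322\right) + 128 = \left(\left(-6 + 2 \cdot \frac{9}{4}\right) + 322\right) + 128 = \left(\left(-6 + \frac{9}{2}\right) + 322\right) + 128 = \left(- \frac{3}{2} + 322\right) + 128 = \frac{641}{2} + 128 = \frac{897}{2}$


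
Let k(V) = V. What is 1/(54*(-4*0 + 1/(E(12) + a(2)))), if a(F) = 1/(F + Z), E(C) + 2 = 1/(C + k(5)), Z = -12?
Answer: -347/9180 ≈ -0.037800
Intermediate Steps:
E(C) = -2 + 1/(5 + C) (E(C) = -2 + 1/(C + 5) = -2 + 1/(5 + C))
a(F) = 1/(-12 + F) (a(F) = 1/(F - 12) = 1/(-12 + F))
1/(54*(-4*0 + 1/(E(12) + a(2)))) = 1/(54*(-4*0 + 1/((-9 - 2*12)/(5 + 12) + 1/(-12 + 2)))) = 1/(54*(0 + 1/((-9 - 24)/17 + 1/(-10)))) = 1/(54*(0 + 1/((1/17)*(-33) - 1/10))) = 1/(54*(0 + 1/(-33/17 - 1/10))) = 1/(54*(0 + 1/(-347/170))) = 1/(54*(0 - 170/347)) = 1/(54*(-170/347)) = 1/(-9180/347) = -347/9180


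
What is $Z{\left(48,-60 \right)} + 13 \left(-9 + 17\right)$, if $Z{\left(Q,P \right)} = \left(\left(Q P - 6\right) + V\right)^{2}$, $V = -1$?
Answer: $8334873$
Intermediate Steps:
$Z{\left(Q,P \right)} = \left(-7 + P Q\right)^{2}$ ($Z{\left(Q,P \right)} = \left(\left(Q P - 6\right) - 1\right)^{2} = \left(\left(P Q - 6\right) - 1\right)^{2} = \left(\left(-6 + P Q\right) - 1\right)^{2} = \left(-7 + P Q\right)^{2}$)
$Z{\left(48,-60 \right)} + 13 \left(-9 + 17\right) = \left(-7 - 2880\right)^{2} + 13 \left(-9 + 17\right) = \left(-7 - 2880\right)^{2} + 13 \cdot 8 = \left(-2887\right)^{2} + 104 = 8334769 + 104 = 8334873$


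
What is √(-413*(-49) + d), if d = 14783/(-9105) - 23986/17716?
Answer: √131617452335753764590/80652090 ≈ 142.25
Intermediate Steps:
d = -240144079/80652090 (d = 14783*(-1/9105) - 23986*1/17716 = -14783/9105 - 11993/8858 = -240144079/80652090 ≈ -2.9775)
√(-413*(-49) + d) = √(-413*(-49) - 240144079/80652090) = √(20237 - 240144079/80652090) = √(1631916201251/80652090) = √131617452335753764590/80652090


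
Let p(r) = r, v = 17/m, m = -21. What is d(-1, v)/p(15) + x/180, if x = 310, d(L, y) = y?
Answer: 1051/630 ≈ 1.6683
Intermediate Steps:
v = -17/21 (v = 17/(-21) = 17*(-1/21) = -17/21 ≈ -0.80952)
d(-1, v)/p(15) + x/180 = -17/21/15 + 310/180 = -17/21*1/15 + 310*(1/180) = -17/315 + 31/18 = 1051/630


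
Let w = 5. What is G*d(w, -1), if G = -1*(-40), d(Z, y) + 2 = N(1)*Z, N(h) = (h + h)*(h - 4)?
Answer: -1280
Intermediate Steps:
N(h) = 2*h*(-4 + h) (N(h) = (2*h)*(-4 + h) = 2*h*(-4 + h))
d(Z, y) = -2 - 6*Z (d(Z, y) = -2 + (2*1*(-4 + 1))*Z = -2 + (2*1*(-3))*Z = -2 - 6*Z)
G = 40
G*d(w, -1) = 40*(-2 - 6*5) = 40*(-2 - 30) = 40*(-32) = -1280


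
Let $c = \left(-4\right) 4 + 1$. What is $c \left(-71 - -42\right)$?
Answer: $435$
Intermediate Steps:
$c = -15$ ($c = -16 + 1 = -15$)
$c \left(-71 - -42\right) = - 15 \left(-71 - -42\right) = - 15 \left(-71 + 42\right) = \left(-15\right) \left(-29\right) = 435$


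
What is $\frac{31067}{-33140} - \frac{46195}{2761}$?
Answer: $- \frac{1616678287}{91499540} \approx -17.669$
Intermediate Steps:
$\frac{31067}{-33140} - \frac{46195}{2761} = 31067 \left(- \frac{1}{33140}\right) - \frac{46195}{2761} = - \frac{31067}{33140} - \frac{46195}{2761} = - \frac{1616678287}{91499540}$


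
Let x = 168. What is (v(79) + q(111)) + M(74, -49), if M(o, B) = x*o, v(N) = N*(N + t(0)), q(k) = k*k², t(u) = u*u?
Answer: 1386304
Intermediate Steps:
t(u) = u²
q(k) = k³
v(N) = N² (v(N) = N*(N + 0²) = N*(N + 0) = N*N = N²)
M(o, B) = 168*o
(v(79) + q(111)) + M(74, -49) = (79² + 111³) + 168*74 = (6241 + 1367631) + 12432 = 1373872 + 12432 = 1386304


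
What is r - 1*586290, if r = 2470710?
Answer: 1884420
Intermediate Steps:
r - 1*586290 = 2470710 - 1*586290 = 2470710 - 586290 = 1884420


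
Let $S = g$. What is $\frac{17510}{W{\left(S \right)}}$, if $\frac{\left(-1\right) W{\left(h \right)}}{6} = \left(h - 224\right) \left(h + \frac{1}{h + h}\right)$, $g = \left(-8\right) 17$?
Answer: $- \frac{59534}{998811} \approx -0.059605$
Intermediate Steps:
$g = -136$
$S = -136$
$W{\left(h \right)} = - 6 \left(-224 + h\right) \left(h + \frac{1}{2 h}\right)$ ($W{\left(h \right)} = - 6 \left(h - 224\right) \left(h + \frac{1}{h + h}\right) = - 6 \left(-224 + h\right) \left(h + \frac{1}{2 h}\right)$)
$\frac{17510}{W{\left(S \right)}} = \frac{17510}{-3 - 6 \left(-136\right)^{2} + \frac{672}{-136} + 1344 \left(-136\right)} = \frac{17510}{-3 - 110976 + 672 \left(- \frac{1}{136}\right) - 182784} = \frac{17510}{-3 - 110976 - \frac{84}{17} - 182784} = \frac{17510}{- \frac{4994055}{17}} = 17510 \left(- \frac{17}{4994055}\right) = - \frac{59534}{998811}$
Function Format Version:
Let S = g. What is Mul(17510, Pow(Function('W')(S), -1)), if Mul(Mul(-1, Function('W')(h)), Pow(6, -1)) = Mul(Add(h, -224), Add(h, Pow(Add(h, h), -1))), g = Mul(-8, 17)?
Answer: Rational(-59534, 998811) ≈ -0.059605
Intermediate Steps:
g = -136
S = -136
Function('W')(h) = Mul(-6, Add(-224, h), Add(h, Mul(Rational(1, 2), Pow(h, -1)))) (Function('W')(h) = Mul(-6, Mul(Add(h, -224), Add(h, Pow(Add(h, h), -1)))) = Mul(-6, Mul(Add(-224, h), Add(h, Pow(Mul(2, h), -1)))) = Mul(-6, Mul(Add(-224, h), Add(h, Mul(Rational(1, 2), Pow(h, -1))))) = Mul(-6, Add(-224, h), Add(h, Mul(Rational(1, 2), Pow(h, -1)))))
Mul(17510, Pow(Function('W')(S), -1)) = Mul(17510, Pow(Add(-3, Mul(-6, Pow(-136, 2)), Mul(672, Pow(-136, -1)), Mul(1344, -136)), -1)) = Mul(17510, Pow(Add(-3, Mul(-6, 18496), Mul(672, Rational(-1, 136)), -182784), -1)) = Mul(17510, Pow(Add(-3, -110976, Rational(-84, 17), -182784), -1)) = Mul(17510, Pow(Rational(-4994055, 17), -1)) = Mul(17510, Rational(-17, 4994055)) = Rational(-59534, 998811)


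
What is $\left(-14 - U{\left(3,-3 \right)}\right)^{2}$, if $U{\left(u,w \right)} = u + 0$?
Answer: $289$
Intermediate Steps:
$U{\left(u,w \right)} = u$
$\left(-14 - U{\left(3,-3 \right)}\right)^{2} = \left(-14 - 3\right)^{2} = \left(-17\right)^{2} = 289$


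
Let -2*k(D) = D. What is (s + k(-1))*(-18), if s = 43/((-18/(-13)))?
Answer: -568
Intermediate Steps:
k(D) = -D/2
s = 559/18 (s = 43/((-18*(-1/13))) = 43/(18/13) = 43*(13/18) = 559/18 ≈ 31.056)
(s + k(-1))*(-18) = (559/18 - ½*(-1))*(-18) = (559/18 + ½)*(-18) = (284/9)*(-18) = -568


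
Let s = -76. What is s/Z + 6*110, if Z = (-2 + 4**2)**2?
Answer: 32321/49 ≈ 659.61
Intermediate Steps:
Z = 196 (Z = (-2 + 16)**2 = 14**2 = 196)
s/Z + 6*110 = -76/196 + 6*110 = -76*1/196 + 660 = -19/49 + 660 = 32321/49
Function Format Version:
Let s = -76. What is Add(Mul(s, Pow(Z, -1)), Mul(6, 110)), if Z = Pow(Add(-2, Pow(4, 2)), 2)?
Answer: Rational(32321, 49) ≈ 659.61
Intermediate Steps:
Z = 196 (Z = Pow(Add(-2, 16), 2) = Pow(14, 2) = 196)
Add(Mul(s, Pow(Z, -1)), Mul(6, 110)) = Add(Mul(-76, Pow(196, -1)), Mul(6, 110)) = Add(Mul(-76, Rational(1, 196)), 660) = Add(Rational(-19, 49), 660) = Rational(32321, 49)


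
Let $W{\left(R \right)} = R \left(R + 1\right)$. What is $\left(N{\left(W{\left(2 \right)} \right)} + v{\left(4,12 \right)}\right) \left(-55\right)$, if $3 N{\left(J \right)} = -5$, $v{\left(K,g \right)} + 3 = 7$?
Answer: $- \frac{385}{3} \approx -128.33$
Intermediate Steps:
$W{\left(R \right)} = R \left(1 + R\right)$
$v{\left(K,g \right)} = 4$ ($v{\left(K,g \right)} = -3 + 7 = 4$)
$N{\left(J \right)} = - \frac{5}{3}$ ($N{\left(J \right)} = \frac{1}{3} \left(-5\right) = - \frac{5}{3}$)
$\left(N{\left(W{\left(2 \right)} \right)} + v{\left(4,12 \right)}\right) \left(-55\right) = \left(- \frac{5}{3} + 4\right) \left(-55\right) = \frac{7}{3} \left(-55\right) = - \frac{385}{3}$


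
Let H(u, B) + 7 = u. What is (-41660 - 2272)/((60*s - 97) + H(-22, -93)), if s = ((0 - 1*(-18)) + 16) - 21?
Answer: -7322/109 ≈ -67.174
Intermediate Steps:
H(u, B) = -7 + u
s = 13 (s = ((0 + 18) + 16) - 21 = (18 + 16) - 21 = 34 - 21 = 13)
(-41660 - 2272)/((60*s - 97) + H(-22, -93)) = (-41660 - 2272)/((60*13 - 97) + (-7 - 22)) = -43932/((780 - 97) - 29) = -43932/(683 - 29) = -43932/654 = -43932*1/654 = -7322/109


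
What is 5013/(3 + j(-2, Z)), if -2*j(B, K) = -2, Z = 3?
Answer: 5013/4 ≈ 1253.3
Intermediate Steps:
j(B, K) = 1 (j(B, K) = -½*(-2) = 1)
5013/(3 + j(-2, Z)) = 5013/(3 + 1) = 5013/4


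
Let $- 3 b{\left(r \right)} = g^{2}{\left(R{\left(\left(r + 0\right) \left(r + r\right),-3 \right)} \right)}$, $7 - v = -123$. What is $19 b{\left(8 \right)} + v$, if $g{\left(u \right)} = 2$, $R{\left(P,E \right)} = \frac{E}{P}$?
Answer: $\frac{314}{3} \approx 104.67$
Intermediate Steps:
$v = 130$ ($v = 7 - -123 = 7 + 123 = 130$)
$b{\left(r \right)} = - \frac{4}{3}$ ($b{\left(r \right)} = - \frac{2^{2}}{3} = \left(- \frac{1}{3}\right) 4 = - \frac{4}{3}$)
$19 b{\left(8 \right)} + v = 19 \left(- \frac{4}{3}\right) + 130 = - \frac{76}{3} + 130 = \frac{314}{3}$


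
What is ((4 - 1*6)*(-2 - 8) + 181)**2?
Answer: 40401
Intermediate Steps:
((4 - 1*6)*(-2 - 8) + 181)**2 = ((4 - 6)*(-10) + 181)**2 = (-2*(-10) + 181)**2 = (20 + 181)**2 = 201**2 = 40401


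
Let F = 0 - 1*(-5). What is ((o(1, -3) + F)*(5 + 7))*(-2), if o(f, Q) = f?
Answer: -144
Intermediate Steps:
F = 5 (F = 0 + 5 = 5)
((o(1, -3) + F)*(5 + 7))*(-2) = ((1 + 5)*(5 + 7))*(-2) = (6*12)*(-2) = 72*(-2) = -144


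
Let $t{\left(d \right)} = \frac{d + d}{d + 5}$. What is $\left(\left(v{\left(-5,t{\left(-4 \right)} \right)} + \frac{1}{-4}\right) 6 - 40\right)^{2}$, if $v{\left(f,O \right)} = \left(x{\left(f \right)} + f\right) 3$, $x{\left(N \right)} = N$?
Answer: $\frac{196249}{4} \approx 49062.0$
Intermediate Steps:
$t{\left(d \right)} = \frac{2 d}{5 + d}$
$v{\left(f,O \right)} = 6 f$ ($v{\left(f,O \right)} = \left(f + f\right) 3 = 2 f 3 = 6 f$)
$\left(\left(v{\left(-5,t{\left(-4 \right)} \right)} + \frac{1}{-4}\right) 6 - 40\right)^{2} = \left(\left(6 \left(-5\right) + \frac{1}{-4}\right) 6 - 40\right)^{2} = \left(\left(-30 - \frac{1}{4}\right) 6 - 40\right)^{2} = \left(\left(- \frac{121}{4}\right) 6 - 40\right)^{2} = \left(- \frac{363}{2} - 40\right)^{2} = \left(- \frac{443}{2}\right)^{2} = \frac{196249}{4}$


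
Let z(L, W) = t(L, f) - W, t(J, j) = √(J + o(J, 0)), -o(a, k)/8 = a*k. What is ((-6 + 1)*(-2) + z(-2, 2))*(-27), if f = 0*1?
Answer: -216 - 27*I*√2 ≈ -216.0 - 38.184*I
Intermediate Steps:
o(a, k) = -8*a*k
f = 0
t(J, j) = √J (t(J, j) = √(J - 8*J*0) = √(J + 0) = √J)
z(L, W) = √L - W
((-6 + 1)*(-2) + z(-2, 2))*(-27) = ((-6 + 1)*(-2) + (√(-2) - 1*2))*(-27) = (-5*(-2) + (I*√2 - 2))*(-27) = (10 + (-2 + I*√2))*(-27) = (8 + I*√2)*(-27) = -216 - 27*I*√2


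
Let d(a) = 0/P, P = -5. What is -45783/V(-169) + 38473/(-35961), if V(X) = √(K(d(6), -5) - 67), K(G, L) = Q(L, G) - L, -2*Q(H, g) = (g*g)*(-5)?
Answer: -38473/35961 + 45783*I*√62/62 ≈ -1.0699 + 5814.4*I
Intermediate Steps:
Q(H, g) = 5*g²/2 (Q(H, g) = -g*g*(-5)/2 = -g²*(-5)/2 = -(-5)*g²/2 = 5*g²/2)
d(a) = 0 (d(a) = 0/(-5) = 0*(-⅕) = 0)
K(G, L) = -L + 5*G²/2 (K(G, L) = 5*G²/2 - L = -L + 5*G²/2)
V(X) = I*√62 (V(X) = √((-1*(-5) + (5/2)*0²) - 67) = √((5 + (5/2)*0) - 67) = √((5 + 0) - 67) = √(5 - 67) = √(-62) = I*√62)
-45783/V(-169) + 38473/(-35961) = -45783*(-I*√62/62) + 38473/(-35961) = -(-45783)*I*√62/62 + 38473*(-1/35961) = 45783*I*√62/62 - 38473/35961 = -38473/35961 + 45783*I*√62/62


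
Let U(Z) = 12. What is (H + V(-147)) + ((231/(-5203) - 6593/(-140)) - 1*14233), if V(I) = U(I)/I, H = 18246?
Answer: 1881957023/463540 ≈ 4060.0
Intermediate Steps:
V(I) = 12/I
(H + V(-147)) + ((231/(-5203) - 6593/(-140)) - 1*14233) = (18246 + 12/(-147)) + ((231/(-5203) - 6593/(-140)) - 1*14233) = (18246 + 12*(-1/147)) + ((231*(-1/5203) - 6593*(-1/140)) - 14233) = (18246 - 4/49) + ((-21/473 + 6593/140) - 14233) = 894050/49 + (3115549/66220 - 14233) = 894050/49 - 939393711/66220 = 1881957023/463540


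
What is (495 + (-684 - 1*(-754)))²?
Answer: 319225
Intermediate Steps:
(495 + (-684 - 1*(-754)))² = (495 + (-684 + 754))² = (495 + 70)² = 565² = 319225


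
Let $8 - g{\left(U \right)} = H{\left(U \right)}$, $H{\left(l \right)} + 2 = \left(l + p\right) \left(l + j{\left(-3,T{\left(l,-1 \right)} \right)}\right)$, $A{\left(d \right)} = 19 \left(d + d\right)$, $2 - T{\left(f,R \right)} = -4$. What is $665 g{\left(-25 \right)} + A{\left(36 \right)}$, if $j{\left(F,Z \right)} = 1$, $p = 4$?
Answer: $-327142$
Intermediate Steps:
$T{\left(f,R \right)} = 6$ ($T{\left(f,R \right)} = 2 - -4 = 2 + 4 = 6$)
$A{\left(d \right)} = 38 d$ ($A{\left(d \right)} = 19 \cdot 2 d = 38 d$)
$H{\left(l \right)} = -2 + \left(1 + l\right) \left(4 + l\right)$ ($H{\left(l \right)} = -2 + \left(l + 4\right) \left(l + 1\right) = -2 + \left(4 + l\right) \left(1 + l\right) = -2 + \left(1 + l\right) \left(4 + l\right)$)
$g{\left(U \right)} = 6 - U^{2} - 5 U$ ($g{\left(U \right)} = 8 - \left(2 + U^{2} + 5 U\right) = 6 - U^{2} - 5 U$)
$665 g{\left(-25 \right)} + A{\left(36 \right)} = 665 \left(6 - \left(-25\right)^{2} - -125\right) + 38 \cdot 36 = 665 \left(6 - 625 + 125\right) + 1368 = 665 \left(-494\right) + 1368 = -328510 + 1368 = -327142$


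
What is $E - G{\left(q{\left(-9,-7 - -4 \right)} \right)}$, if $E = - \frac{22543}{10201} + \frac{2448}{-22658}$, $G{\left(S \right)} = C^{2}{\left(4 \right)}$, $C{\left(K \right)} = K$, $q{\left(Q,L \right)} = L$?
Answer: $- \frac{2116949735}{115567129} \approx -18.318$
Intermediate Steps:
$G{\left(S \right)} = 16$ ($G{\left(S \right)} = 4^{2} = 16$)
$E = - \frac{267875671}{115567129}$ ($E = \left(-22543\right) \frac{1}{10201} + 2448 \left(- \frac{1}{22658}\right) = - \frac{22543}{10201} - \frac{1224}{11329} = - \frac{267875671}{115567129} \approx -2.3179$)
$E - G{\left(q{\left(-9,-7 - -4 \right)} \right)} = - \frac{267875671}{115567129} - 16 = - \frac{2116949735}{115567129}$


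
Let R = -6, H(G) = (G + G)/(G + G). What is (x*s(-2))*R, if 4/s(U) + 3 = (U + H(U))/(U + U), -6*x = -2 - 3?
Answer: 80/11 ≈ 7.2727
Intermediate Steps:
H(G) = 1 (H(G) = (2*G)/((2*G)) = (2*G)*(1/(2*G)) = 1)
x = ⅚ (x = -(-2 - 3)/6 = -⅙*(-5) = ⅚ ≈ 0.83333)
s(U) = 4/(-3 + (1 + U)/(2*U)) (s(U) = 4/(-3 + (U + 1)/(U + U)) = 4/(-3 + (1 + U)/((2*U))) = 4/(-3 + (1 + U)*(1/(2*U))) = 4/(-3 + (1 + U)/(2*U)))
(x*s(-2))*R = (5*(-8*(-2)/(-1 + 5*(-2)))/6)*(-6) = (5*(-8*(-2)/(-1 - 10))/6)*(-6) = (5*(-8*(-2)/(-11))/6)*(-6) = (5*(-8*(-2)*(-1/11))/6)*(-6) = ((⅚)*(-16/11))*(-6) = -40/33*(-6) = 80/11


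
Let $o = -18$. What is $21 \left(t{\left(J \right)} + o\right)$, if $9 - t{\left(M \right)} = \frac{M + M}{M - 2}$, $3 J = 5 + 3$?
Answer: $-357$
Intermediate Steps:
$J = \frac{8}{3}$ ($J = \frac{5 + 3}{3} = \frac{1}{3} \cdot 8 = \frac{8}{3} \approx 2.6667$)
$t{\left(M \right)} = 9 - \frac{2 M}{-2 + M}$ ($t{\left(M \right)} = 9 - \frac{M + M}{M - 2} = 9 - \frac{2 M}{-2 + M}$)
$21 \left(t{\left(J \right)} + o\right) = 21 \left(\frac{-18 + 7 \cdot \frac{8}{3}}{-2 + \frac{8}{3}} - 18\right) = 21 \left(\frac{-18 + \frac{56}{3}}{\frac{2}{3}} - 18\right) = 21 \left(\frac{3}{2} \cdot \frac{2}{3} - 18\right) = 21 \left(1 - 18\right) = 21 \left(-17\right) = -357$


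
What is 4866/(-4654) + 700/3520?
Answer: -346763/409552 ≈ -0.84669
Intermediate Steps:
4866/(-4654) + 700/3520 = 4866*(-1/4654) + 700*(1/3520) = -2433/2327 + 35/176 = -346763/409552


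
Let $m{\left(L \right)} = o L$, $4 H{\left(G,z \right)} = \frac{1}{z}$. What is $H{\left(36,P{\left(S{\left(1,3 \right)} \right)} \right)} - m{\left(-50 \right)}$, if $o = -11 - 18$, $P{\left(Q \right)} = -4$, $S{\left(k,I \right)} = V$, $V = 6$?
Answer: $- \frac{23201}{16} \approx -1450.1$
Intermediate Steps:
$S{\left(k,I \right)} = 6$
$o = -29$
$H{\left(G,z \right)} = \frac{1}{4 z}$
$m{\left(L \right)} = - 29 L$
$H{\left(36,P{\left(S{\left(1,3 \right)} \right)} \right)} - m{\left(-50 \right)} = \frac{1}{4 \left(-4\right)} - \left(-29\right) \left(-50\right) = \frac{1}{4} \left(- \frac{1}{4}\right) - 1450 = - \frac{1}{16} - 1450 = - \frac{23201}{16}$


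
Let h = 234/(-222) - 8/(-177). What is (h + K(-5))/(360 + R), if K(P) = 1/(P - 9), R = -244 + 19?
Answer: -99047/12377610 ≈ -0.0080021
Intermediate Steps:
R = -225
K(P) = 1/(-9 + P)
h = -6607/6549 (h = 234*(-1/222) - 8*(-1/177) = -39/37 + 8/177 = -6607/6549 ≈ -1.0089)
(h + K(-5))/(360 + R) = (-6607/6549 + 1/(-9 - 5))/(360 - 225) = (-6607/6549 + 1/(-14))/135 = (-6607/6549 - 1/14)*(1/135) = -99047/91686*1/135 = -99047/12377610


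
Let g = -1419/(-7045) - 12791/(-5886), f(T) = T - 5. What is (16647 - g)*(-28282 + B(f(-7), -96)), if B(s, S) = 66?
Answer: -9737348937020588/20733435 ≈ -4.6964e+8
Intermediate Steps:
f(T) = -5 + T
g = 98464829/41466870 (g = -1419*(-1/7045) - 12791*(-1/5886) = 1419/7045 + 12791/5886 = 98464829/41466870 ≈ 2.3745)
(16647 - g)*(-28282 + B(f(-7), -96)) = (16647 - 1*98464829/41466870)*(-28282 + 66) = (16647 - 98464829/41466870)*(-28216) = (690200520061/41466870)*(-28216) = -9737348937020588/20733435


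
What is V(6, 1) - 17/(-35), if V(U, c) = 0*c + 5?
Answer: 192/35 ≈ 5.4857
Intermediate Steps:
V(U, c) = 5 (V(U, c) = 0 + 5 = 5)
V(6, 1) - 17/(-35) = 5 - 17/(-35) = 5 - 1/35*(-17) = 5 + 17/35 = 192/35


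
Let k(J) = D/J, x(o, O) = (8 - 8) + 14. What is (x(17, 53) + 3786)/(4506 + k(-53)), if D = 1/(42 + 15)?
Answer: 459192/544505 ≈ 0.84332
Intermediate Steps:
D = 1/57 ≈ 0.017544
x(o, O) = 14 (x(o, O) = 0 + 14 = 14)
k(J) = 1/(57*J)
(x(17, 53) + 3786)/(4506 + k(-53)) = (14 + 3786)/(4506 + (1/57)/(-53)) = 3800/(4506 + (1/57)*(-1/53)) = 3800/(4506 - 1/3021) = 3800/(13612625/3021) = 3800*(3021/13612625) = 459192/544505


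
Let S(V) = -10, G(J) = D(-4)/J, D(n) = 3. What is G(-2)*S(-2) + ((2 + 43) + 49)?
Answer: 109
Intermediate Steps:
G(J) = 3/J
G(-2)*S(-2) + ((2 + 43) + 49) = (3/(-2))*(-10) + ((2 + 43) + 49) = (3*(-1/2))*(-10) + (45 + 49) = -3/2*(-10) + 94 = 15 + 94 = 109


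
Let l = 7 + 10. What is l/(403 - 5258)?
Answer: -17/4855 ≈ -0.0035015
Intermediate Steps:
l = 17
l/(403 - 5258) = 17/(403 - 5258) = 17/(-4855) = -1/4855*17 = -17/4855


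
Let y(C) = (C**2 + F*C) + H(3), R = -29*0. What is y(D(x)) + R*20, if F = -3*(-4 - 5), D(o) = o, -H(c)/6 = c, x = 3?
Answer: 72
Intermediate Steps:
H(c) = -6*c
F = 27 (F = -3*(-9) = 27)
R = 0
y(C) = -18 + C**2 + 27*C (y(C) = (C**2 + 27*C) - 6*3 = (C**2 + 27*C) - 18 = -18 + C**2 + 27*C)
y(D(x)) + R*20 = (-18 + 3**2 + 27*3) + 0*20 = (-18 + 9 + 81) + 0 = 72 + 0 = 72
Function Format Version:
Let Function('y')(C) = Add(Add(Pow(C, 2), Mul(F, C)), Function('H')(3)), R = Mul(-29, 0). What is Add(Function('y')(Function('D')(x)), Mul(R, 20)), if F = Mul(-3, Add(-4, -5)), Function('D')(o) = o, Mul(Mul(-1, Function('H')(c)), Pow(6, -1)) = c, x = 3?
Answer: 72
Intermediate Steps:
Function('H')(c) = Mul(-6, c)
F = 27 (F = Mul(-3, -9) = 27)
R = 0
Function('y')(C) = Add(-18, Pow(C, 2), Mul(27, C)) (Function('y')(C) = Add(Add(Pow(C, 2), Mul(27, C)), Mul(-6, 3)) = Add(Add(Pow(C, 2), Mul(27, C)), -18) = Add(-18, Pow(C, 2), Mul(27, C)))
Add(Function('y')(Function('D')(x)), Mul(R, 20)) = Add(Add(-18, Pow(3, 2), Mul(27, 3)), Mul(0, 20)) = Add(Add(-18, 9, 81), 0) = Add(72, 0) = 72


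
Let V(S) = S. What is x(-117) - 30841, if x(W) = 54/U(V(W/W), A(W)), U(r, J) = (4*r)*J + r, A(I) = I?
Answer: -14402801/467 ≈ -30841.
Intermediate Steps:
U(r, J) = r + 4*J*r (U(r, J) = 4*J*r + r = r + 4*J*r)
x(W) = 54/(1 + 4*W) (x(W) = 54/(((W/W)*(1 + 4*W))) = 54/((1*(1 + 4*W))) = 54/(1 + 4*W))
x(-117) - 30841 = 54/(1 + 4*(-117)) - 30841 = 54/(1 - 468) - 30841 = 54/(-467) - 30841 = 54*(-1/467) - 30841 = -54/467 - 30841 = -14402801/467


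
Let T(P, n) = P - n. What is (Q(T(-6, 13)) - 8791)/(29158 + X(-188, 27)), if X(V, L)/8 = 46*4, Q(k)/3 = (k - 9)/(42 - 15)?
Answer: -79147/275670 ≈ -0.28711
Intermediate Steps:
Q(k) = -1 + k/9 (Q(k) = 3*((k - 9)/(42 - 15)) = 3*((-9 + k)/27) = 3*((-9 + k)*(1/27)) = 3*(-1/3 + k/27) = -1 + k/9)
X(V, L) = 1472 (X(V, L) = 8*(46*4) = 8*184 = 1472)
(Q(T(-6, 13)) - 8791)/(29158 + X(-188, 27)) = ((-1 + (-6 - 1*13)/9) - 8791)/(29158 + 1472) = ((-1 + (-6 - 13)/9) - 8791)/30630 = ((-1 + (1/9)*(-19)) - 8791)*(1/30630) = ((-1 - 19/9) - 8791)*(1/30630) = (-28/9 - 8791)*(1/30630) = -79147/9*1/30630 = -79147/275670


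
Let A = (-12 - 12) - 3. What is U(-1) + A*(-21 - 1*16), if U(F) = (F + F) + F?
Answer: 996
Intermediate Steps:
U(F) = 3*F (U(F) = 2*F + F = 3*F)
A = -27 (A = -24 - 3 = -27)
U(-1) + A*(-21 - 1*16) = 3*(-1) - 27*(-21 - 1*16) = -3 - 27*(-21 - 16) = -3 - 27*(-37) = -3 + 999 = 996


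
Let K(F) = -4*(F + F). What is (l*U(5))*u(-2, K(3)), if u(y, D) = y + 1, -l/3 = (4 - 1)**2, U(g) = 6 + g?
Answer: 297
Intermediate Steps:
K(F) = -8*F
l = -27 (l = -3*(4 - 1)**2 = -3*3**2 = -3*9 = -27)
u(y, D) = 1 + y
(l*U(5))*u(-2, K(3)) = (-27*(6 + 5))*(1 - 2) = -27*11*(-1) = -297*(-1) = 297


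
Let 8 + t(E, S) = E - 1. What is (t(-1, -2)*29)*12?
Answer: -3480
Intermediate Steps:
t(E, S) = -9 + E (t(E, S) = -8 + (E - 1) = -8 + (-1 + E) = -9 + E)
(t(-1, -2)*29)*12 = ((-9 - 1)*29)*12 = -10*29*12 = -290*12 = -3480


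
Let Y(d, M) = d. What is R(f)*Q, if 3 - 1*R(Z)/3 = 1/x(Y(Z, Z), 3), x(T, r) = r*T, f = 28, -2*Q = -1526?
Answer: 27359/4 ≈ 6839.8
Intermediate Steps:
Q = 763 (Q = -½*(-1526) = 763)
x(T, r) = T*r
R(Z) = 9 - 1/Z (R(Z) = 9 - 3*1/(3*Z) = 9 - 1/Z)
R(f)*Q = (9 - 1/28)*763 = (251/28)*763 = 27359/4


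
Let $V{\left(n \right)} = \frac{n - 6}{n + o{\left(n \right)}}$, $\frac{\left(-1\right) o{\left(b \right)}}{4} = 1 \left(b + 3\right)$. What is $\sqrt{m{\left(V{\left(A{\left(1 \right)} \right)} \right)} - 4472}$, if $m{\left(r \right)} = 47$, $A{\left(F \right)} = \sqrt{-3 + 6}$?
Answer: $5 i \sqrt{177} \approx 66.521 i$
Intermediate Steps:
$A{\left(F \right)} = \sqrt{3}$
$o{\left(b \right)} = -12 - 4 b$ ($o{\left(b \right)} = - 4 \cdot 1 \left(b + 3\right) = - 4 \cdot 1 \left(3 + b\right) = - 4 \left(3 + b\right) = -12 - 4 b$)
$V{\left(n \right)} = \frac{-6 + n}{-12 - 3 n}$ ($V{\left(n \right)} = \frac{n - 6}{n - \left(12 + 4 n\right)} = \frac{-6 + n}{-12 - 3 n}$)
$\sqrt{m{\left(V{\left(A{\left(1 \right)} \right)} \right)} - 4472} = \sqrt{47 - 4472} = \sqrt{-4425} = 5 i \sqrt{177}$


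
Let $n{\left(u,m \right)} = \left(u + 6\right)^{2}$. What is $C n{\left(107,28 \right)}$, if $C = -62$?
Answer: $-791678$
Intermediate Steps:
$n{\left(u,m \right)} = \left(6 + u\right)^{2}$
$C n{\left(107,28 \right)} = - 62 \left(6 + 107\right)^{2} = - 62 \cdot 113^{2} = \left(-62\right) 12769 = -791678$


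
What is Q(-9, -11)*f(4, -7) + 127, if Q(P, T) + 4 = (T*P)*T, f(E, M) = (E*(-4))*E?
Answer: 70079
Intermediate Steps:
f(E, M) = -4*E**2 (f(E, M) = (-4*E)*E = -4*E**2)
Q(P, T) = -4 + P*T**2 (Q(P, T) = -4 + (T*P)*T = -4 + (P*T)*T = -4 + P*T**2)
Q(-9, -11)*f(4, -7) + 127 = (-4 - 9*(-11)**2)*(-4*4**2) + 127 = (-4 - 9*121)*(-4*16) + 127 = (-4 - 1089)*(-64) + 127 = -1093*(-64) + 127 = 69952 + 127 = 70079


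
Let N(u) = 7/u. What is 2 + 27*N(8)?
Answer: 205/8 ≈ 25.625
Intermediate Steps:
2 + 27*N(8) = 2 + 27*(7/8) = 2 + 189/8 = 205/8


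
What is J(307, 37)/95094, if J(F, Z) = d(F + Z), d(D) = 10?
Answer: 5/47547 ≈ 0.00010516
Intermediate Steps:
J(F, Z) = 10
J(307, 37)/95094 = 10/95094 = 10*(1/95094) = 5/47547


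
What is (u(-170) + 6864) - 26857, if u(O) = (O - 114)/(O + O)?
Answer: -1699334/85 ≈ -19992.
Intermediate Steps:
u(O) = (-114 + O)/(2*O) (u(O) = (-114 + O)/((2*O)) = (-114 + O)*(1/(2*O)) = (-114 + O)/(2*O))
(u(-170) + 6864) - 26857 = ((½)*(-114 - 170)/(-170) + 6864) - 26857 = ((½)*(-1/170)*(-284) + 6864) - 26857 = (71/85 + 6864) - 26857 = 583511/85 - 26857 = -1699334/85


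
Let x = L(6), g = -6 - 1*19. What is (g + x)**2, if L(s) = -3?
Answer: 784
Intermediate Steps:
g = -25 (g = -6 - 19 = -25)
x = -3
(g + x)**2 = (-25 - 3)**2 = (-28)**2 = 784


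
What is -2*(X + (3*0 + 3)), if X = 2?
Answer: -10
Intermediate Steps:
-2*(X + (3*0 + 3)) = -2*(2 + (3*0 + 3)) = -2*(2 + (0 + 3)) = -2*(2 + 3) = -2*5 = -10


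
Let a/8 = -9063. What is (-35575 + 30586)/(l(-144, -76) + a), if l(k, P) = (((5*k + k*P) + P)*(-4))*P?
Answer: -4989/3012488 ≈ -0.0016561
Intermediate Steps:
a = -72504 (a = 8*(-9063) = -72504)
l(k, P) = P*(-20*k - 4*P - 4*P*k) (l(k, P) = (((5*k + P*k) + P)*(-4))*P = ((P + 5*k + P*k)*(-4))*P = (-20*k - 4*P - 4*P*k)*P = P*(-20*k - 4*P - 4*P*k))
(-35575 + 30586)/(l(-144, -76) + a) = (-35575 + 30586)/(-4*(-76)*(-76 + 5*(-144) - 76*(-144)) - 72504) = -4989/(-4*(-76)*(-76 - 720 + 10944) - 72504) = -4989/(-4*(-76)*10148 - 72504) = -4989/(3084992 - 72504) = -4989/3012488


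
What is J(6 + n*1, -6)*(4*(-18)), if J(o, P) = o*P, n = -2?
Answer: 1728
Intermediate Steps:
J(o, P) = P*o
J(6 + n*1, -6)*(4*(-18)) = (-6*(6 - 2*1))*(4*(-18)) = -6*(6 - 2)*(-72) = -6*4*(-72) = -24*(-72) = 1728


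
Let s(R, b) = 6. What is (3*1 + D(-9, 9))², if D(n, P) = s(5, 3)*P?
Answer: 3249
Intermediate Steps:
D(n, P) = 6*P
(3*1 + D(-9, 9))² = (3*1 + 6*9)² = (3 + 54)² = 57² = 3249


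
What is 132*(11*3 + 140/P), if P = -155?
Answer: 131340/31 ≈ 4236.8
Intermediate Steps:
132*(11*3 + 140/P) = 132*(11*3 + 140/(-155)) = 132*(33 + 140*(-1/155)) = 132*(33 - 28/31) = 132*(995/31) = 131340/31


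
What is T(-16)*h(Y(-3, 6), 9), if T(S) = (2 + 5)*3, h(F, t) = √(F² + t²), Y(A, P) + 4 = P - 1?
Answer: 21*√82 ≈ 190.16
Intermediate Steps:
Y(A, P) = -5 + P (Y(A, P) = -4 + (P - 1) = -4 + (-1 + P) = -5 + P)
T(S) = 21 (T(S) = 7*3 = 21)
T(-16)*h(Y(-3, 6), 9) = 21*√((-5 + 6)² + 9²) = 21*√(1² + 81) = 21*√(1 + 81) = 21*√82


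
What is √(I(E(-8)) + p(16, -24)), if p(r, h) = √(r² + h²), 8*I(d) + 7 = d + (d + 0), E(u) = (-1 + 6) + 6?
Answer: √(30 + 128*√13)/4 ≈ 5.5425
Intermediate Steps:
E(u) = 11 (E(u) = 5 + 6 = 11)
I(d) = -7/8 + d/4 (I(d) = -7/8 + (d + (d + 0))/8 = -7/8 + (d + d)/8 = -7/8 + (2*d)/8 = -7/8 + d/4)
p(r, h) = √(h² + r²)
√(I(E(-8)) + p(16, -24)) = √((-7/8 + (¼)*11) + √((-24)² + 16²)) = √((-7/8 + 11/4) + √(576 + 256)) = √(15/8 + √832) = √(15/8 + 8*√13)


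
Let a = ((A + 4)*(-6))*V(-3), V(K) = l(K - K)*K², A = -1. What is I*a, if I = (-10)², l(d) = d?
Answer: 0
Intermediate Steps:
V(K) = 0 (V(K) = (K - K)*K² = 0*K² = 0)
I = 100
a = 0 (a = ((-1 + 4)*(-6))*0 = (3*(-6))*0 = -18*0 = 0)
I*a = 100*0 = 0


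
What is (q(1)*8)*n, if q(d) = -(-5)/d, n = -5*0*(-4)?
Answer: 0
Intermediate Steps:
n = 0 (n = 0*(-4) = 0)
q(d) = 5/d
(q(1)*8)*n = ((5/1)*8)*0 = ((5*1)*8)*0 = (5*8)*0 = 40*0 = 0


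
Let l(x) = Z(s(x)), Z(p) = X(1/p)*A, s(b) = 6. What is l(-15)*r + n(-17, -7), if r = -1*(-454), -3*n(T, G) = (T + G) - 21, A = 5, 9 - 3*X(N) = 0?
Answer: 6825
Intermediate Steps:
X(N) = 3 (X(N) = 3 - 1/3*0 = 3 + 0 = 3)
Z(p) = 15 (Z(p) = 3*5 = 15)
l(x) = 15
n(T, G) = 7 - G/3 - T/3 (n(T, G) = -((T + G) - 21)/3 = -((G + T) - 21)/3 = -(-21 + G + T)/3 = 7 - G/3 - T/3)
r = 454
l(-15)*r + n(-17, -7) = 15*454 + (7 - 1/3*(-7) - 1/3*(-17)) = 6810 + (7 + 7/3 + 17/3) = 6810 + 15 = 6825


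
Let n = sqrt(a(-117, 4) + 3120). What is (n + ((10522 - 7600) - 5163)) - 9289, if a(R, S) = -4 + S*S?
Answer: -11530 + 6*sqrt(87) ≈ -11474.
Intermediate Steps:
a(R, S) = -4 + S**2
n = 6*sqrt(87) (n = sqrt((-4 + 4**2) + 3120) = sqrt((-4 + 16) + 3120) = sqrt(12 + 3120) = sqrt(3132) = 6*sqrt(87) ≈ 55.964)
(n + ((10522 - 7600) - 5163)) - 9289 = (6*sqrt(87) + ((10522 - 7600) - 5163)) - 9289 = (6*sqrt(87) + (2922 - 5163)) - 9289 = (6*sqrt(87) - 2241) - 9289 = (-2241 + 6*sqrt(87)) - 9289 = -11530 + 6*sqrt(87)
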